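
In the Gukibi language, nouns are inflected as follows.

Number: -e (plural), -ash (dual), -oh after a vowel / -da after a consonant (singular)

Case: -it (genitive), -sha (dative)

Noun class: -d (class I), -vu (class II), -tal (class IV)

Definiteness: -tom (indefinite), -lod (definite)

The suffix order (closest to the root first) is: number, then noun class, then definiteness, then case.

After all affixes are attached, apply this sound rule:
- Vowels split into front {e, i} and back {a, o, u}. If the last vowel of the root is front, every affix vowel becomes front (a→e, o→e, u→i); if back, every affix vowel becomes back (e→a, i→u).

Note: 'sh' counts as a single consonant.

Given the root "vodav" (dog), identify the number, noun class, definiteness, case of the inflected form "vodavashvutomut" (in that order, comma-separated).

Segment: vodav-ash-vu-tom-it.
number: -ash → dual.
noun class: -vu → class II.
definiteness: -tom → indefinite.
case: -it → genitive.

dual, class II, indefinite, genitive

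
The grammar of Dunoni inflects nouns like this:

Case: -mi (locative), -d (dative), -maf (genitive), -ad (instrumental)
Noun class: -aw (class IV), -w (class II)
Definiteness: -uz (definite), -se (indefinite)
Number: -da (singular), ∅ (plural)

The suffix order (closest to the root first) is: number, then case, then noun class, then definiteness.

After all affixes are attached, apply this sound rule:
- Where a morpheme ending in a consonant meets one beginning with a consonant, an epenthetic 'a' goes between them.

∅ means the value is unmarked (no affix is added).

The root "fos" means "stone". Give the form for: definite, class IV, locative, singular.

Attach number singular -da → fosda.
Attach case locative -mi → fosdami.
Attach noun class class IV -aw → fosdamiaw.
Attach definiteness definite -uz → fosdamiawuz.
Apply epenthesis: fosdamiawuz → fosadamiawuz.

fosadamiawuz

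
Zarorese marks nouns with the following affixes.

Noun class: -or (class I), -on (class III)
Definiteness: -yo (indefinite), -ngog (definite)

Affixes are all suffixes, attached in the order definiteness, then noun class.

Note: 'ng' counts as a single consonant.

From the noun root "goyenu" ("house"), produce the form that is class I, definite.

goyenungogor

Attach definiteness definite -ngog → goyenungog.
Attach noun class class I -or → goyenungogor.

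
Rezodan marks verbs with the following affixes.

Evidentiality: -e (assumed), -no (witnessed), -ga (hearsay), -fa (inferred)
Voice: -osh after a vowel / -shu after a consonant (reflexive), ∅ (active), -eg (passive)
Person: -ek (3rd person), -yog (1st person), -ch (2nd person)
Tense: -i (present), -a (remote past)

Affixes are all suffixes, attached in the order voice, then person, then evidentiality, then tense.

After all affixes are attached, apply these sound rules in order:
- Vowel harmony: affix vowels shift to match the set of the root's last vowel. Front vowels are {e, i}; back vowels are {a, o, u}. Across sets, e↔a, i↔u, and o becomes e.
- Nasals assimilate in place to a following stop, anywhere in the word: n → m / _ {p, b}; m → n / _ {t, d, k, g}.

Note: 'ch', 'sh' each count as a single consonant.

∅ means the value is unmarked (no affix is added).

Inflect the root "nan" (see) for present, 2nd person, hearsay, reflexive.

Attach voice reflexive -shu (after consonant 'n') → nanshu.
Attach person 2nd person -ch → nanshuch.
Attach evidentiality hearsay -ga → nanshuchga.
Attach tense present -i → nanshuchgai.
Apply vowel harmony: nanshuchgai → nanshuchgau.
Nasal assimilation: no change.

nanshuchgau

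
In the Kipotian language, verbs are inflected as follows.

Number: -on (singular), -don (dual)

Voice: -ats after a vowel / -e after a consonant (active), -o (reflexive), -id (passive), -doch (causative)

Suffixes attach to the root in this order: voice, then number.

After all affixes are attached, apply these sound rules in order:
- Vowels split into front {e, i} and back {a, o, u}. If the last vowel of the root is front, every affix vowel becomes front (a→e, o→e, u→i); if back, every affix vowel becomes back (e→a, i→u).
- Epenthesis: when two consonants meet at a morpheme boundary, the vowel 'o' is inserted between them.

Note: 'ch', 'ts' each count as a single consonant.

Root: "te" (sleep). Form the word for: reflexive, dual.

Attach voice reflexive -o → teo.
Attach number dual -don → teodon.
Apply vowel harmony: teodon → teeden.
Epenthesis: no change.

teeden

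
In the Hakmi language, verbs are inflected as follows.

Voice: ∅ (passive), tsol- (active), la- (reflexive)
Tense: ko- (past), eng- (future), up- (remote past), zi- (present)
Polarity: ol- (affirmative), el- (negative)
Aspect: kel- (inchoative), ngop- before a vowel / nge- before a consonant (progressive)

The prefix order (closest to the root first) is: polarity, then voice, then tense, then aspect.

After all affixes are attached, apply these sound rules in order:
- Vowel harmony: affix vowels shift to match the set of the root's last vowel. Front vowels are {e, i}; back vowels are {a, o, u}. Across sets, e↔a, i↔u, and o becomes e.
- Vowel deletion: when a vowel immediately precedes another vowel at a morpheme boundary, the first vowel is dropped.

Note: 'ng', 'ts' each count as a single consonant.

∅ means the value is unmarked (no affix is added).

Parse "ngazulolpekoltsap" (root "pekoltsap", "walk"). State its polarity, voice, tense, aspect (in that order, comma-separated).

Segment: nge-zi-la-ol-pekoltsap.
polarity: ol- → affirmative.
voice: la- → reflexive.
tense: zi- → present.
aspect: ngop/nge- → progressive.

affirmative, reflexive, present, progressive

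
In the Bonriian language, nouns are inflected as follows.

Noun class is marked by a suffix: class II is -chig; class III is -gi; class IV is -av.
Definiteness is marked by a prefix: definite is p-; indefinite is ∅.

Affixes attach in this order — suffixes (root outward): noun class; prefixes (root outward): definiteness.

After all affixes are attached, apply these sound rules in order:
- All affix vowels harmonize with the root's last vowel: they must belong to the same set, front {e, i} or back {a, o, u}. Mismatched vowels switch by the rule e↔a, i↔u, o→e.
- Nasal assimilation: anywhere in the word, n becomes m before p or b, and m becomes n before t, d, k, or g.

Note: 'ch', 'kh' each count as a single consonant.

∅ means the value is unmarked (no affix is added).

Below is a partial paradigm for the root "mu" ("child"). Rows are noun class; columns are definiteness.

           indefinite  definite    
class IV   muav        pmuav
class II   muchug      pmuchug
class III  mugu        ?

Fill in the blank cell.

Attach definiteness definite p- → pmu.
Attach noun class class III -gi → pmugi.
Apply vowel harmony: pmugi → pmugu.
Nasal assimilation: no change.

pmugu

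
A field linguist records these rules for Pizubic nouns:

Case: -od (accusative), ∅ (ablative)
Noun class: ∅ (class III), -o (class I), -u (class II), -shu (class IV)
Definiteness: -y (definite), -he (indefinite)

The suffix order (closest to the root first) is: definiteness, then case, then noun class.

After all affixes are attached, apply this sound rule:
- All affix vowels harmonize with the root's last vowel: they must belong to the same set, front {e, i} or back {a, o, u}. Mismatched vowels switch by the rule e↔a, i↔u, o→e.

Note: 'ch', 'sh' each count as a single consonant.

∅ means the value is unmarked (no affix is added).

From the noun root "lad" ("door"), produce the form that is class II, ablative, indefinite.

ladhau

Attach definiteness indefinite -he → ladhe.
case = ablative: zero marking, form stays ladhe.
Attach noun class class II -u → ladheu.
Apply vowel harmony: ladheu → ladhau.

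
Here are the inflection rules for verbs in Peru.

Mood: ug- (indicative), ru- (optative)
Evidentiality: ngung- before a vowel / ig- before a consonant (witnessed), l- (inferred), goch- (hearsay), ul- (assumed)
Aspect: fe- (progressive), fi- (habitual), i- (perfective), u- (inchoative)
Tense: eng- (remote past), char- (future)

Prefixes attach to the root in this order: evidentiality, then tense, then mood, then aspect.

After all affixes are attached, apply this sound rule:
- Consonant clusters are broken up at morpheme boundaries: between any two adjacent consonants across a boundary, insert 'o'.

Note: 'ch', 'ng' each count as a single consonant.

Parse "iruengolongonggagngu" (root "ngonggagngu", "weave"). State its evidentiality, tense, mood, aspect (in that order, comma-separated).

Segment: i-ru-eng-l-ngonggagngu.
evidentiality: l- → inferred.
tense: eng- → remote past.
mood: ru- → optative.
aspect: i- → perfective.

inferred, remote past, optative, perfective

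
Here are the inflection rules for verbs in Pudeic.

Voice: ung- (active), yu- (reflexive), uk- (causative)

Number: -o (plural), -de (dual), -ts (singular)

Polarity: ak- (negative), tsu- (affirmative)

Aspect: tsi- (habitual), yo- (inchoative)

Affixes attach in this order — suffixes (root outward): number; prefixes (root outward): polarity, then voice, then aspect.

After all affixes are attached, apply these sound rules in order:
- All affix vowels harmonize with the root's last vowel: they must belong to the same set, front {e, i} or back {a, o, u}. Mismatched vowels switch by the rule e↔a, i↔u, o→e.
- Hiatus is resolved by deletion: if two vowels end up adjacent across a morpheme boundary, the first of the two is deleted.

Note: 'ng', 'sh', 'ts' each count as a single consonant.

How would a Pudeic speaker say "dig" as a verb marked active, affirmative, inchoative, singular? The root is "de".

yingtsidets

Attach polarity affirmative tsu- → tsude.
Attach voice active ung- → ungtsude.
Attach number singular -ts → ungtsudets.
Attach aspect inchoative yo- → youngtsudets.
Apply vowel harmony: youngtsudets → yeingtsidets.
Apply vowel deletion: yeingtsidets → yingtsidets.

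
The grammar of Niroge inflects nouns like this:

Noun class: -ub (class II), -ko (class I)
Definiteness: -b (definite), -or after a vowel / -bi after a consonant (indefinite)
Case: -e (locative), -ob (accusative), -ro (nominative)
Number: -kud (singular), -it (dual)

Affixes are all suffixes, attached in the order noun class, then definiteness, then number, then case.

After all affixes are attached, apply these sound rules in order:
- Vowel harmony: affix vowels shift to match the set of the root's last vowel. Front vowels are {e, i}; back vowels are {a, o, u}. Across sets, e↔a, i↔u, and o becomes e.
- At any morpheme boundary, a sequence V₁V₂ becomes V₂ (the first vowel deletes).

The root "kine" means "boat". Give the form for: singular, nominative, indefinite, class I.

Attach noun class class I -ko → kineko.
Attach definiteness indefinite -or (after vowel 'o') → kinekoor.
Attach number singular -kud → kinekoorkud.
Attach case nominative -ro → kinekoorkudro.
Apply vowel harmony: kinekoorkudro → kinekeerkidre.
Apply vowel deletion: kinekeerkidre → kinekerkidre.

kinekerkidre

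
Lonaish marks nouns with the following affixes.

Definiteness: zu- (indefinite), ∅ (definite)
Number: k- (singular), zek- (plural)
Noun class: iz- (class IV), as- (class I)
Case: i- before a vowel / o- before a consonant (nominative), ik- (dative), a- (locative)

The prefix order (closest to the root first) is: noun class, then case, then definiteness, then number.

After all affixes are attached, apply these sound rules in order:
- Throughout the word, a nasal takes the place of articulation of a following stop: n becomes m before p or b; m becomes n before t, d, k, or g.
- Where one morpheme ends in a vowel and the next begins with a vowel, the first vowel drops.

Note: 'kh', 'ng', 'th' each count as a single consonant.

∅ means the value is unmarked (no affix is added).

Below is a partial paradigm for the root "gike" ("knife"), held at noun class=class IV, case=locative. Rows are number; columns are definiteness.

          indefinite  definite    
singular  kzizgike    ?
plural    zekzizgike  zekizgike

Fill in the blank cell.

kizgike

Attach noun class class IV iz- → izgike.
Attach case locative a- → aizgike.
definiteness = definite: zero marking, form stays aizgike.
Attach number singular k- → kaizgike.
Nasal assimilation: no change.
Apply vowel deletion: kaizgike → kizgike.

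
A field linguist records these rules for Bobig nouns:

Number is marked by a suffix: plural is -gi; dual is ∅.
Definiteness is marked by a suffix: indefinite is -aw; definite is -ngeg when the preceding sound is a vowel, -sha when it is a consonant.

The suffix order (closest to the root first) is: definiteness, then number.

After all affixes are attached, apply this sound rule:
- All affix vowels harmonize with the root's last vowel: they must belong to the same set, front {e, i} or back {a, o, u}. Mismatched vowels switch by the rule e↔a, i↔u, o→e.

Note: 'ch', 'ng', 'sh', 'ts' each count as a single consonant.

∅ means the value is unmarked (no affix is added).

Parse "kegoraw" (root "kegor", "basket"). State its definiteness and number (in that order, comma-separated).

indefinite, dual

Segment: kegor-aw.
definiteness: -aw → indefinite.
number: ∅ → dual.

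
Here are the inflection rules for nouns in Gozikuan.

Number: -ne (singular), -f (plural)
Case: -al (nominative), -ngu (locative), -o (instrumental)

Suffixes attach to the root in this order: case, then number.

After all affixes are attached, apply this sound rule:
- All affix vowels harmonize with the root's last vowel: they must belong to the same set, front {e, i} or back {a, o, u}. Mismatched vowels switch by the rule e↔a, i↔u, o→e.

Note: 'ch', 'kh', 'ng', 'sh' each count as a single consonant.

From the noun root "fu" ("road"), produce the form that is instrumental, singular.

fuona

Attach case instrumental -o → fuo.
Attach number singular -ne → fuone.
Apply vowel harmony: fuone → fuona.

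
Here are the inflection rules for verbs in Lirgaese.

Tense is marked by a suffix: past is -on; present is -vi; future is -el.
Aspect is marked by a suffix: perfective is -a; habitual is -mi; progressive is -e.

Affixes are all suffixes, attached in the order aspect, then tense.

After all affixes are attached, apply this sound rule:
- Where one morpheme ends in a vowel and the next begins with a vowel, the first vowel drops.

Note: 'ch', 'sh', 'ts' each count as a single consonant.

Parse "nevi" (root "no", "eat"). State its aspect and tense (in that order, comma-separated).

Segment: no-e-vi.
aspect: -e → progressive.
tense: -vi → present.

progressive, present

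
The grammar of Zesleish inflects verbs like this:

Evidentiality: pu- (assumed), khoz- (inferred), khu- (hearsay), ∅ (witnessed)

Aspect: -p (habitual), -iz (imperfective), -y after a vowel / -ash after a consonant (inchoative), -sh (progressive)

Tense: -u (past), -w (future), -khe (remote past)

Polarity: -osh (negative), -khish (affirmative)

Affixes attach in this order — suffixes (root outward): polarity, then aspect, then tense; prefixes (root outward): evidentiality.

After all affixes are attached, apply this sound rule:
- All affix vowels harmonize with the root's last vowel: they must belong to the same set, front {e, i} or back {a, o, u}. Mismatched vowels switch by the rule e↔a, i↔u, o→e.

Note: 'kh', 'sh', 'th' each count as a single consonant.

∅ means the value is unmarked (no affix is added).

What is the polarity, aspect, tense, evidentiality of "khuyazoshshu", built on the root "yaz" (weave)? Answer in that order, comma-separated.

negative, progressive, past, hearsay

Segment: khu-yaz-osh-sh-u.
polarity: -osh → negative.
aspect: -sh → progressive.
tense: -u → past.
evidentiality: khu- → hearsay.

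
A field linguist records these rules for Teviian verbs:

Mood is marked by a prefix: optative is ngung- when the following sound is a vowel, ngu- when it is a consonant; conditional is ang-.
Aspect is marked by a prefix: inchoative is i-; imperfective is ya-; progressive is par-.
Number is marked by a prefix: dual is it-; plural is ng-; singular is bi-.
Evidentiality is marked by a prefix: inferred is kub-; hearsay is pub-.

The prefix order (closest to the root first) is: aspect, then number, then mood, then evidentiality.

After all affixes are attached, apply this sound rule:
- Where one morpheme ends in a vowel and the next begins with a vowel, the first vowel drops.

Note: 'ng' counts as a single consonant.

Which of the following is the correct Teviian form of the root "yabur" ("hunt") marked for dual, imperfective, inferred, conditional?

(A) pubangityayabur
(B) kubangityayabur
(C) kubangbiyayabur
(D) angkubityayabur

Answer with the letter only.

Attach aspect imperfective ya- → yayabur.
Attach number dual it- → ityayabur.
Attach mood conditional ang- → angityayabur.
Attach evidentiality inferred kub- → kubangityayabur.
Vowel deletion: no change.
So the correct form is kubangityayabur, option (B).
(C) kubangbiyayabur is wrong: it uses singular instead of dual for number.
(A) pubangityayabur is wrong: it uses hearsay instead of inferred for evidentiality.
(D) angkubityayabur is wrong: it has the affixes in the wrong order.

B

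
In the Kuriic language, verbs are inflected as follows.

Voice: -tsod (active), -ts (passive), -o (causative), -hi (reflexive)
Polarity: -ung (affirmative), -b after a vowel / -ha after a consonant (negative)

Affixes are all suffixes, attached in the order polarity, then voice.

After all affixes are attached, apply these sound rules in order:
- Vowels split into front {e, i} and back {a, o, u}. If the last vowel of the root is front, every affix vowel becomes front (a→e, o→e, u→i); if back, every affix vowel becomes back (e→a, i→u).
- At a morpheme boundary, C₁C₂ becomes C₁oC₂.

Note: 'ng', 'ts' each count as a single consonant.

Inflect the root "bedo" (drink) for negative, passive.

Attach polarity negative -b (after vowel 'o') → bedob.
Attach voice passive -ts → bedobts.
Vowel harmony: no change.
Apply epenthesis: bedobts → bedobots.

bedobots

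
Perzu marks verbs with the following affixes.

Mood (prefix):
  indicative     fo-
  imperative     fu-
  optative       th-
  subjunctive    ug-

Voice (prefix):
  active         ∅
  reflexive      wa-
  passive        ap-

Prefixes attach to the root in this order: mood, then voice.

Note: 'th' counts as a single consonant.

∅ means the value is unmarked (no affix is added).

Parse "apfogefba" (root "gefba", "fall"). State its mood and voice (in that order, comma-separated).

indicative, passive

Segment: ap-fo-gefba.
mood: fo- → indicative.
voice: ap- → passive.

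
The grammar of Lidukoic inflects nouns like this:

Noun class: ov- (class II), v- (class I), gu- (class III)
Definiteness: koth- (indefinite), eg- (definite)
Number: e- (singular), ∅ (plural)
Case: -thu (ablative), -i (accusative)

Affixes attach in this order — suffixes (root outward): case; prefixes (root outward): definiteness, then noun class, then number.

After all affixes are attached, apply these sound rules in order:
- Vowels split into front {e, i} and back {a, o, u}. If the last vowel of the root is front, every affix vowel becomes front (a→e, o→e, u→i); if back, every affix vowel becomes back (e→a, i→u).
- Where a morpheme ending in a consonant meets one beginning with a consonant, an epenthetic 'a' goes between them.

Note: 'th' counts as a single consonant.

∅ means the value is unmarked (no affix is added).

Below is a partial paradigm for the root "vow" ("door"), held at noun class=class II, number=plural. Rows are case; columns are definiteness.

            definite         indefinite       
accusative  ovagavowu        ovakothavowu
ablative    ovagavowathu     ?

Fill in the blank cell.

Attach case ablative -thu → vowthu.
Attach definiteness indefinite koth- → kothvowthu.
Attach noun class class II ov- → ovkothvowthu.
number = plural: zero marking, form stays ovkothvowthu.
Vowel harmony: no change.
Apply epenthesis: ovkothvowthu → ovakothavowathu.

ovakothavowathu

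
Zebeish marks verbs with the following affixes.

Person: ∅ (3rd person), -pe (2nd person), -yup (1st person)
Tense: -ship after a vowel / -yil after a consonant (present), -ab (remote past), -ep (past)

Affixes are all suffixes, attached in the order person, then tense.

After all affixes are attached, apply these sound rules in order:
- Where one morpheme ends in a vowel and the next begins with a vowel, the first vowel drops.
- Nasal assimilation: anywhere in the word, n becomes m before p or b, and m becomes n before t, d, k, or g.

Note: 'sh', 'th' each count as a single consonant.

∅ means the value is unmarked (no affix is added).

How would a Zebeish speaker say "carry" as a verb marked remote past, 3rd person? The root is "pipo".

pipab

person = 3rd person: zero marking, form stays pipo.
Attach tense remote past -ab → pipoab.
Apply vowel deletion: pipoab → pipab.
Nasal assimilation: no change.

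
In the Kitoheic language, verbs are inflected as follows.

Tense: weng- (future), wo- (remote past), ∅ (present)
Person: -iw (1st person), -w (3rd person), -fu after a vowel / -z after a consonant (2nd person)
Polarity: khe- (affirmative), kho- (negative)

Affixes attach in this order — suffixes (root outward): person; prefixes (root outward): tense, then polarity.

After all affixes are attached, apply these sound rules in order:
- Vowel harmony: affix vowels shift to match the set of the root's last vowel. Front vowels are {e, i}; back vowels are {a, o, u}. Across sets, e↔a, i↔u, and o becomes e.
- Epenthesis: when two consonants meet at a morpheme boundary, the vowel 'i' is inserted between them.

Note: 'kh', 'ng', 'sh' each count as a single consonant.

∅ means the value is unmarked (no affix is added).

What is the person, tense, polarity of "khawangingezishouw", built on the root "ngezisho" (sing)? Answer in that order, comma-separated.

Segment: khe-weng-ngezisho-iw.
person: -iw → 1st person.
tense: weng- → future.
polarity: khe- → affirmative.

1st person, future, affirmative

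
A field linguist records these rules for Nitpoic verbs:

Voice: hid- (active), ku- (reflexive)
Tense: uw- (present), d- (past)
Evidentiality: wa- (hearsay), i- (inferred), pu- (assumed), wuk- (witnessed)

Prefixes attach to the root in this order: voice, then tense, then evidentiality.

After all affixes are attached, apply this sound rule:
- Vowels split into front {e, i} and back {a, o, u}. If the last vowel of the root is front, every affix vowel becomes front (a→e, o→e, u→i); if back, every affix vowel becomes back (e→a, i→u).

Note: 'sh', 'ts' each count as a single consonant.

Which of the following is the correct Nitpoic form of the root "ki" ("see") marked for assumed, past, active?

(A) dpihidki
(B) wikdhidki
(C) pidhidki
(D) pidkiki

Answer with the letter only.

Attach voice active hid- → hidki.
Attach tense past d- → dhidki.
Attach evidentiality assumed pu- → pudhidki.
Apply vowel harmony: pudhidki → pidhidki.
So the correct form is pidhidki, option (C).
(B) wikdhidki is wrong: it uses witnessed instead of assumed for evidentiality.
(D) pidkiki is wrong: it uses reflexive instead of active for voice.
(A) dpihidki is wrong: it has the affixes in the wrong order.

C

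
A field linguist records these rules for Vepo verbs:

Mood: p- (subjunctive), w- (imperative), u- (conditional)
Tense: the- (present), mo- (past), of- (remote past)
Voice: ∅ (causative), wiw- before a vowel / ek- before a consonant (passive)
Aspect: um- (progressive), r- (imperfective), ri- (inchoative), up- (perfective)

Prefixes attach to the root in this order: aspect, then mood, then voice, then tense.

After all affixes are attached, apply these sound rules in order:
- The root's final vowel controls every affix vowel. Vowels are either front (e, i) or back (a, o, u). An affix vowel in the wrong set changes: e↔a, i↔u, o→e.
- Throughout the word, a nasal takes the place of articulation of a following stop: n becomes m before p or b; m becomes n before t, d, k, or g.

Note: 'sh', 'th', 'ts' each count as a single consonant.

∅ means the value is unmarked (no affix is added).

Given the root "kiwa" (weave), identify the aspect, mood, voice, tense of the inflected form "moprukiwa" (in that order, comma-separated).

Segment: mo-p-ri-kiwa.
aspect: ri- → inchoative.
mood: p- → subjunctive.
voice: ∅ → causative.
tense: mo- → past.

inchoative, subjunctive, causative, past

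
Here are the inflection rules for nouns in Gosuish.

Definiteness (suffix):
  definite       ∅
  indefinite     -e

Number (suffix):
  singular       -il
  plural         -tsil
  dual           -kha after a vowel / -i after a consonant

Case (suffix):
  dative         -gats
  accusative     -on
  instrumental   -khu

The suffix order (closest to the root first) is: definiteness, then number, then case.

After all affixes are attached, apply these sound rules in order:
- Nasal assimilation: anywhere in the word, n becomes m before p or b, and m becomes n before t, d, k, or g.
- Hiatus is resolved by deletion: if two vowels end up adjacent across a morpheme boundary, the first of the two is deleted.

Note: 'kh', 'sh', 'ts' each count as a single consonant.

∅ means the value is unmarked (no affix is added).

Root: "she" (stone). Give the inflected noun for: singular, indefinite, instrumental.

shilkhu

Attach definiteness indefinite -e → shee.
Attach number singular -il → sheeil.
Attach case instrumental -khu → sheeilkhu.
Nasal assimilation: no change.
Apply vowel deletion: sheeilkhu → shilkhu.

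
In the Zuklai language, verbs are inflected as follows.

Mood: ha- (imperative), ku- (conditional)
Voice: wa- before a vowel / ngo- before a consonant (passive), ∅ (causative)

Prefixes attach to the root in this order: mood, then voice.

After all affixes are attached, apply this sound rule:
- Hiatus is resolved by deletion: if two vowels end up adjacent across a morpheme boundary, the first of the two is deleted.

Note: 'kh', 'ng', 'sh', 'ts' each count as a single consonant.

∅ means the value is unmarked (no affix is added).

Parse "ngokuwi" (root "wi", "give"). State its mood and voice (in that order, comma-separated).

Segment: ngo-ku-wi.
mood: ku- → conditional.
voice: wa/ngo- → passive.

conditional, passive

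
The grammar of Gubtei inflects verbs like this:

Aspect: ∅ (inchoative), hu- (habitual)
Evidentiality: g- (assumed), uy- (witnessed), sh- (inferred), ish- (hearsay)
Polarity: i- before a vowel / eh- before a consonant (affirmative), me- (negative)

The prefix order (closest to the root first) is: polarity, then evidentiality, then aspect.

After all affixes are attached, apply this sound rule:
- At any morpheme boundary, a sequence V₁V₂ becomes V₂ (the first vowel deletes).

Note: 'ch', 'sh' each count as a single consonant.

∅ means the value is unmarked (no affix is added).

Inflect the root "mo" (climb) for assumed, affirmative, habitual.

Attach polarity affirmative eh- (before consonant 'm') → ehmo.
Attach evidentiality assumed g- → gehmo.
Attach aspect habitual hu- → hugehmo.
Vowel deletion: no change.

hugehmo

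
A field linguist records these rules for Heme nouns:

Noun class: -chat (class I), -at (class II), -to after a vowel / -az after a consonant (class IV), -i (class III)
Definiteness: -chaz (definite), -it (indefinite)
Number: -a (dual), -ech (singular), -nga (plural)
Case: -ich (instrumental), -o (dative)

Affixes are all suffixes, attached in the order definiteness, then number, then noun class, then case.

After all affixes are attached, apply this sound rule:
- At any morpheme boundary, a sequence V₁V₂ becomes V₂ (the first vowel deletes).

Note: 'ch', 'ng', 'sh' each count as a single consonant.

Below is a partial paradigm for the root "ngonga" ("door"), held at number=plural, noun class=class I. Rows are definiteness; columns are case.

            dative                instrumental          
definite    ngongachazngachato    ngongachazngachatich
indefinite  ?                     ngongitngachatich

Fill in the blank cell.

ngongitngachato

Attach definiteness indefinite -it → ngongait.
Attach number plural -nga → ngongaitnga.
Attach noun class class I -chat → ngongaitngachat.
Attach case dative -o → ngongaitngachato.
Apply vowel deletion: ngongaitngachato → ngongitngachato.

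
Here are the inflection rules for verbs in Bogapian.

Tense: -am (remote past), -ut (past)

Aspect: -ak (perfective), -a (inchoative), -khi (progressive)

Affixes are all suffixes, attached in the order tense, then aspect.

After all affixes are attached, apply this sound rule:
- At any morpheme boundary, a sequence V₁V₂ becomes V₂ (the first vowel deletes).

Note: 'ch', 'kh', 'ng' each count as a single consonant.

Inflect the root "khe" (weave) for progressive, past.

khutkhi

Attach tense past -ut → kheut.
Attach aspect progressive -khi → kheutkhi.
Apply vowel deletion: kheutkhi → khutkhi.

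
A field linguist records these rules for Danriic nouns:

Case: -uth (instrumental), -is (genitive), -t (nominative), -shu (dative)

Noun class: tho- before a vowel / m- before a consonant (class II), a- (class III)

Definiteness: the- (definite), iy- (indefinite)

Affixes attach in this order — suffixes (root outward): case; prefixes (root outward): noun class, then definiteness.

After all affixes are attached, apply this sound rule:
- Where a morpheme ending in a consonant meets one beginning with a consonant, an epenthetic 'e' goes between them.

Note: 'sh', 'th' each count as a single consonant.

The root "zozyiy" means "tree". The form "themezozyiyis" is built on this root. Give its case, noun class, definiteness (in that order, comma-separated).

Segment: the-m-zozyiy-is.
case: -is → genitive.
noun class: tho/m- → class II.
definiteness: the- → definite.

genitive, class II, definite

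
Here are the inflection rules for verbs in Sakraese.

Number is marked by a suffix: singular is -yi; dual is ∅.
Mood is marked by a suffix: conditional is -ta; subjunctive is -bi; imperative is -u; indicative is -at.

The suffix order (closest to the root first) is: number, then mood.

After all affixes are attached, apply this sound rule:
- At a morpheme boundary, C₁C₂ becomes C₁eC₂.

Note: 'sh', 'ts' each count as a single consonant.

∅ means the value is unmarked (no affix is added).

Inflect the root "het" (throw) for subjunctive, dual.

number = dual: zero marking, form stays het.
Attach mood subjunctive -bi → hetbi.
Apply epenthesis: hetbi → hetebi.

hetebi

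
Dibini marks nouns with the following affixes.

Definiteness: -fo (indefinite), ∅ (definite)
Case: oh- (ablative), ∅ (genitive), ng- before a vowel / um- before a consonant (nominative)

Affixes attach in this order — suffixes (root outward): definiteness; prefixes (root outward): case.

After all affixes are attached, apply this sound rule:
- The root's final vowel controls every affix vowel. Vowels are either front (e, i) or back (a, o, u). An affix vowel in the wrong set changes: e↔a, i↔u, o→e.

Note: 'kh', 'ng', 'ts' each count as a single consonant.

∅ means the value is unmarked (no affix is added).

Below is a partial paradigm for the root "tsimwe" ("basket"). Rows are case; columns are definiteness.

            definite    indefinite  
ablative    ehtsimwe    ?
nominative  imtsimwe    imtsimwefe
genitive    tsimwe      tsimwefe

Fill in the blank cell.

Attach definiteness indefinite -fo → tsimwefo.
Attach case ablative oh- → ohtsimwefo.
Apply vowel harmony: ohtsimwefo → ehtsimwefe.

ehtsimwefe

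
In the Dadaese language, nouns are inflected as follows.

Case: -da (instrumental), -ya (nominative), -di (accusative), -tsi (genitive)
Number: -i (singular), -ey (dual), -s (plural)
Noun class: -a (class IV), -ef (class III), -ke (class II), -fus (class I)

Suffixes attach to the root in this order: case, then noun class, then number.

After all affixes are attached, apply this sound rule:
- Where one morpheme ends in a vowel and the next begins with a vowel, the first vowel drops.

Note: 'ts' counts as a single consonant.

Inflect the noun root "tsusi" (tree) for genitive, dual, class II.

tsusitsikey

Attach case genitive -tsi → tsusitsi.
Attach noun class class II -ke → tsusitsike.
Attach number dual -ey → tsusitsikeey.
Apply vowel deletion: tsusitsikeey → tsusitsikey.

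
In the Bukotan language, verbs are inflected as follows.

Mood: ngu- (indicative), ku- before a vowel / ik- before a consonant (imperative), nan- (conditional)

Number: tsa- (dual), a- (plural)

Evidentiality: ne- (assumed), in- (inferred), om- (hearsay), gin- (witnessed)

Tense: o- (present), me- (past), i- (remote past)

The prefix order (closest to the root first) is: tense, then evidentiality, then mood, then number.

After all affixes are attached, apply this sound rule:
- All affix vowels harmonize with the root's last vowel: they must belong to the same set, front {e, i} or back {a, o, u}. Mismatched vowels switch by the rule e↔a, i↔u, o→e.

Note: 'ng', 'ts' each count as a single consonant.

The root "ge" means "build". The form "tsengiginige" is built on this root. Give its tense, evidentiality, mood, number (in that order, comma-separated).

Segment: tsa-ngu-gin-i-ge.
tense: i- → remote past.
evidentiality: gin- → witnessed.
mood: ngu- → indicative.
number: tsa- → dual.

remote past, witnessed, indicative, dual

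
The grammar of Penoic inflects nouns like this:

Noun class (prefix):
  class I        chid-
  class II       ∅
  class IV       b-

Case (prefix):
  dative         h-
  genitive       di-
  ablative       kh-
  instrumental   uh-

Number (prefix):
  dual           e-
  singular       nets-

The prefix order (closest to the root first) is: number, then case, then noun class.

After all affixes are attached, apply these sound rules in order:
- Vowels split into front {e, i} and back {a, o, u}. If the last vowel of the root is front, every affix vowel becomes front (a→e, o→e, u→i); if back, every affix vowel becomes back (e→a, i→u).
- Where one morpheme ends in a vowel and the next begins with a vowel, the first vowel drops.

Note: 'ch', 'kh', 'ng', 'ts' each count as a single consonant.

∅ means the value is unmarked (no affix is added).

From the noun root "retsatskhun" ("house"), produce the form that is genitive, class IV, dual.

Attach number dual e- → eretsatskhun.
Attach case genitive di- → dieretsatskhun.
Attach noun class class IV b- → bdieretsatskhun.
Apply vowel harmony: bdieretsatskhun → bduaretsatskhun.
Apply vowel deletion: bduaretsatskhun → bdaretsatskhun.

bdaretsatskhun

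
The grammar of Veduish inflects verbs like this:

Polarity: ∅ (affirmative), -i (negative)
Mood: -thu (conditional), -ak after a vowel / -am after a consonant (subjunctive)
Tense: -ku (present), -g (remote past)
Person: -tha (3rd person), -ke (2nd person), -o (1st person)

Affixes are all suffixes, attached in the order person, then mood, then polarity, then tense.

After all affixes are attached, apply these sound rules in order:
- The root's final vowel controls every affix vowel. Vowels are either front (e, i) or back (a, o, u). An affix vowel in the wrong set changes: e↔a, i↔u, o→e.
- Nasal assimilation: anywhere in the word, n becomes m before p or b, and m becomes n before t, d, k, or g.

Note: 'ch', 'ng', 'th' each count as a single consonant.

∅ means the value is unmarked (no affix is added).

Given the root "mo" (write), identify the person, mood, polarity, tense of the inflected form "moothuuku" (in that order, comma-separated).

1st person, conditional, negative, present

Segment: mo-o-thu-i-ku.
person: -o → 1st person.
mood: -thu → conditional.
polarity: -i → negative.
tense: -ku → present.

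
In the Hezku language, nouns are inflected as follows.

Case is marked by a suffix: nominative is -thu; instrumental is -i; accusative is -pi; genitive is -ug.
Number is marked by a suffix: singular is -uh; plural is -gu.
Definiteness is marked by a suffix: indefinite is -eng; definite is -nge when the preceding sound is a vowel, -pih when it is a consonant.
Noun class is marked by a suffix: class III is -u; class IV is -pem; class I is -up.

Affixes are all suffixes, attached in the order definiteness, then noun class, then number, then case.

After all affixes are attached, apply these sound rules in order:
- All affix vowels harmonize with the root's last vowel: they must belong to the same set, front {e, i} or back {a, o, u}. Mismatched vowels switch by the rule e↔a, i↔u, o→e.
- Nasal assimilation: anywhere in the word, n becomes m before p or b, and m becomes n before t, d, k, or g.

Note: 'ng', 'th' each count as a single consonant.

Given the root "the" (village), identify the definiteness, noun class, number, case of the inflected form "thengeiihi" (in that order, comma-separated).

definite, class III, singular, instrumental

Segment: the-nge-u-uh-i.
definiteness: -nge/pih → definite.
noun class: -u → class III.
number: -uh → singular.
case: -i → instrumental.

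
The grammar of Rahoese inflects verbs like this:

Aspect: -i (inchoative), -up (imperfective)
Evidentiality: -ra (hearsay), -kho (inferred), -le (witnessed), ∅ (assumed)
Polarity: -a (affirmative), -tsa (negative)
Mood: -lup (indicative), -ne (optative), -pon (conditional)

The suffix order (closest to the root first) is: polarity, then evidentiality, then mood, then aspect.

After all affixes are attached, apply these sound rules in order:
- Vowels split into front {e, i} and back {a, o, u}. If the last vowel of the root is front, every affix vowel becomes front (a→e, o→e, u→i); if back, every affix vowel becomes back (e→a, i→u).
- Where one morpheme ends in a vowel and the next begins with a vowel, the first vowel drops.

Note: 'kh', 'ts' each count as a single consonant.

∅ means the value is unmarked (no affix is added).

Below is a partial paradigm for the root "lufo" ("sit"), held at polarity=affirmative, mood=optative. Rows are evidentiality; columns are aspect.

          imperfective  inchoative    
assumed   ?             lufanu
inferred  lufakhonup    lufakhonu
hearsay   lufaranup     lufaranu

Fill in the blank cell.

lufanup

Attach polarity affirmative -a → lufoa.
evidentiality = assumed: zero marking, form stays lufoa.
Attach mood optative -ne → lufoane.
Attach aspect imperfective -up → lufoaneup.
Apply vowel harmony: lufoaneup → lufoanaup.
Apply vowel deletion: lufoanaup → lufanup.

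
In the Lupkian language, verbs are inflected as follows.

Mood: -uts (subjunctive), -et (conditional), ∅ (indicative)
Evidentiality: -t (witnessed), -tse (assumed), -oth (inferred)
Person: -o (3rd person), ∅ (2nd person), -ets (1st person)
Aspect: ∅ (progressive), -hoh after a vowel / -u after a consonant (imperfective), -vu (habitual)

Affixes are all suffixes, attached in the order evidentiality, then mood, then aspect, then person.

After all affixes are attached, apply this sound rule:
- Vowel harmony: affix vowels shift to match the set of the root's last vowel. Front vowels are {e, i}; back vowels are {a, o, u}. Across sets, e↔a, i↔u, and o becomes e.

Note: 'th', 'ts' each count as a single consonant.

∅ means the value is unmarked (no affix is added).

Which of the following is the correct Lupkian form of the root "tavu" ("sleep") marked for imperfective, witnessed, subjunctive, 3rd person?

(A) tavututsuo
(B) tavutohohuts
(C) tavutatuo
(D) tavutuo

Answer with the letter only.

A

Attach evidentiality witnessed -t → tavut.
Attach mood subjunctive -uts → tavututs.
Attach aspect imperfective -u (after consonant 'ts') → tavututsu.
Attach person 3rd person -o → tavututsuo.
Vowel harmony: no change.
So the correct form is tavututsuo, option (A).
(B) tavutohohuts is wrong: it has the affixes in the wrong order.
(D) tavutuo is wrong: it uses indicative instead of subjunctive for mood.
(C) tavutatuo is wrong: it uses conditional instead of subjunctive for mood.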